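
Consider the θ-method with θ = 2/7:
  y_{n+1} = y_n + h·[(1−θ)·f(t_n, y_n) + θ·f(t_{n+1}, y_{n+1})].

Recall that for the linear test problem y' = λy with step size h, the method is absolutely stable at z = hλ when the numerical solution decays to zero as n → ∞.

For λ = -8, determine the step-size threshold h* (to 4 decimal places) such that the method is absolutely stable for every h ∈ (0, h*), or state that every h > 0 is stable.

Test eqn y'=λy, z=hλ:
  y_{n+1} = y_n + z·[5/7·y_n + 2/7·y_{n+1}] ⇒ (1 − 2/7z)y_{n+1} = (1 + 5/7z)y_n
  R(z) = (1 + 5/7z)/(1 − 2/7z).

Find x<0 with |R(x)|<1.
x=-0.67: |R|=0.4376
R=−1: 1+5/7x = −1+2/7x ⇒ -3/7x=2 ⇒ x=2/(-3/7)=-4.6667
Confirm numerically:
  x=-4.553: |R|=0.97883 <1
  x=-3.651: |R|=0.78695 <1
  x=-3.278: |R|=0.69268 <1
  x=-2.656: |R|=0.51007 <1
  x=-5.180: |R|=1.08871 >1
  x=-4.885: |R|=1.03906 >1
  x=-4.765: |R|=1.01785 >1
So |R|<1 on (-4.6667, 0).

(-4.6667,0); λ=-8 ⇒ h* = (14/3)/8 = 0.5833.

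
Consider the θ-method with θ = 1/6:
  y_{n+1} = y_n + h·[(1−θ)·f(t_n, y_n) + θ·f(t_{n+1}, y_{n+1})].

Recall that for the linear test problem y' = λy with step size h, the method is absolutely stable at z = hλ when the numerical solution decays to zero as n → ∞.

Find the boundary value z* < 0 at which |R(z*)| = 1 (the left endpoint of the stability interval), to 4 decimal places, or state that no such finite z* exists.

Set f=λy, z=hλ:
  y_{n+1} = y_n + z·[5/6·y_n + 1/6·y_{n+1}] ⇒ (1 − 1/6z)y_{n+1} = (1 + 5/6z)y_n
  so R(z) = (1 + 5/6z)/(1 − 1/6z).

Find x<0 with |R(x)|<1.
x=-0.44: |R|=0.5901
R=−1: 1+5/6x = −1+1/6x ⇒ -2/3x=2 ⇒ x=2/(-2/3)=-3.0000
Confirm numerically:
  x=-2.955: |R|=0.97990 <1
  x=-2.935: |R|=0.97090 <1
  x=-1.431: |R|=0.15543 <1
  x=-1.277: |R|=0.05291 <1
  x=-3.484: |R|=1.20413 >1
  x=-3.370: |R|=1.15795 >1
Interval (-3.0000, 0).

z* = -3.0000.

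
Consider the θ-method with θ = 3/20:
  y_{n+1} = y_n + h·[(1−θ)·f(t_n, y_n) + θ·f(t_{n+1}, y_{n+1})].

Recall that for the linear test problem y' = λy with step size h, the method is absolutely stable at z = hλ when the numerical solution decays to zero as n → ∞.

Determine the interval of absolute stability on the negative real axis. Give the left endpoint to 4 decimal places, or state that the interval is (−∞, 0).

(-2.8571, 0).

Test eqn y'=λy, z=hλ:
  y_{n+1} = y_n + z·[17/20·y_n + 3/20·y_{n+1}] ⇒ (1 − 3/20z)y_{n+1} = (1 + 17/20z)y_n
  R(z) = (1 + 17/20z)/(1 − 3/20z).

Solve |R(x)|<1 on ℝ⁻.
x=-1.72: |R|=0.3672
R=−1: 1+17/20x = −1+3/20x ⇒ -7/10x=2 ⇒ x=2/(-7/10)=-2.8571
Confirm numerically:
  x=-2.584: |R|=0.86221 <1
  x=-2.578: |R|=0.85909 <1
  x=-1.544: |R|=0.25365 <1
  x=-1.480: |R|=0.21113 <1
  x=-3.271: |R|=1.19434 >1
  x=-3.006: |R|=1.07182 >1
  x=-2.886: |R|=1.01410 >1
So |R|<1 on (-2.8571, 0).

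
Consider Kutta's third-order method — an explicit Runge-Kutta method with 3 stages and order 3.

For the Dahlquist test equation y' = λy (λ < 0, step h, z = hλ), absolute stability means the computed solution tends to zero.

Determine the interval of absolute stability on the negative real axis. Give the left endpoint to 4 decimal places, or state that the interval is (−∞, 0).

Test eqn y'=λy, z=hλ:
  order 3, 3-stage ⇒ R(z)=1+z+z^2/2+z^3/6
  (e.g. R(-1.18)=0.24236, |R|=0.24236)

Solve |R(x)|<1 on ℝ⁻.
x=-1.18: |R|=0.2424
|R(-2.77)|=1.4759 |R(-1.47)|=0.0810 |R(-0.81)|=0.4295
Bisect:
  x_lo=-3.3026 |R|=2.8526  x_hi=-0.2080 |R|=0.8121
  mid=-1.75530 |R|=0.11613 →hi
  mid=-2.52894 |R|=1.02683 →lo
  mid=-2.14212 |R|=0.48603 →hi
  mid=-2.33553 |R|=0.73145 →hi
  mid=-2.43223 |R|=0.87244 →hi
  mid=-2.48059 |R|=0.94790 →hi
  mid=-2.50476 |R|=0.98692 →hi
  mid=-2.51685 |R|=1.00676 →lo
  mid=-2.51081 |R|=0.99682 →hi
  mid=-2.51383 |R|=1.00178 →lo
  ...
  [-2.51289,-2.51270] ⇒ x*=-2.5127
Interval (-2.5127, 0).

z∈(-2.5127,0).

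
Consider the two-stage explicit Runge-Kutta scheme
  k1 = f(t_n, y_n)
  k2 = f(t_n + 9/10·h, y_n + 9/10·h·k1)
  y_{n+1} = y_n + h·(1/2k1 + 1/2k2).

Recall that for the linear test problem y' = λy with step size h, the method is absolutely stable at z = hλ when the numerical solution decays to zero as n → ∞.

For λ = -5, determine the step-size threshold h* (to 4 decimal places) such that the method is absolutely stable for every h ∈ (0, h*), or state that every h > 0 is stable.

With y'=λy (z=hλ):
  k1=λy_n ⇒ h·k1=z·y_n;  k2=λ(1+9/10z)y_n ⇒ h·k2=z(1+9/10z)y_n
  y_{n+1}/y_n = 1 + 1/2z + 1/2z(1+9/10z) = 1 + z + 9/20z²
  ⇒ R(z) = 1 + z + 9/20z².

Need |R(x)|<1, x<0.
x=-0.49: |R|=0.6180
R=1: x+9/20x²=0 ⇒ x=−20/9=-2.2222; min R=1−1/(4·9/20)=0.4444>−1
Confirm numerically:
  x=-2.122: |R|=0.90430 <1
  x=-1.522: |R|=0.52042 <1
  x=-1.476: |R|=0.50436 <1
  x=-0.961: |R|=0.45458 <1
  x=-2.734: |R|=1.62964 >1
  x=-2.687: |R|=1.56199 >1
  x=-2.538: |R|=1.36065 >1
Stable set (-2.2222, 0).

(-2.2222,0); λ=-5 ⇒ h* = (20/9)/5 = 0.4444.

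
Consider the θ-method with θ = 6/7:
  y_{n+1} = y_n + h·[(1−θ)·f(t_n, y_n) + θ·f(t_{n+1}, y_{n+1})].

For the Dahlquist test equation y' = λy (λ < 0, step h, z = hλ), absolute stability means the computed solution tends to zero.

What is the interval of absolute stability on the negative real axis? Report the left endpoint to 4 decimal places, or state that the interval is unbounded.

On y'=λy, z=hλ:
  y_{n+1} = y_n + z·[1/7·y_n + 6/7·y_{n+1}] ⇒ (1 − 6/7z)y_{n+1} = (1 + 1/7z)y_n
  so R(z) = (1 + 1/7z)/(1 − 6/7z).

Boundary: |R(x)|=1, x<0.
x=-0.35: |R|=0.7308
x=-2: |R|=0.2632
x=-10: |R|=0.0448
x=-100: |R|=0.1532
θ=6/7≥1/2 ⇒ |1+1/7x|<|1−6/7x| ∀x<0 ⇒ interval (−∞,0).

interval (−∞, 0).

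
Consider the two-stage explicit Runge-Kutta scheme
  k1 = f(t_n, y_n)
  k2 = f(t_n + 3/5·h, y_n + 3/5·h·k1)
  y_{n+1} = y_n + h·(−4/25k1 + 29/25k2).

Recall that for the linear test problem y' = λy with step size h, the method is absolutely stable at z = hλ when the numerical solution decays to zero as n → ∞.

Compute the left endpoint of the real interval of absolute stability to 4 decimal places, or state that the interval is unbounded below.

Set f=λy, z=hλ:
  k1=λy_n ⇒ h·k1=z·y_n;  k2=λ(1+3/5z)y_n ⇒ h·k2=z(1+3/5z)y_n
  y_{n+1}/y_n = 1 − 4/25z + 29/25z(1+3/5z) = 1 + z + 87/125z²
  R(z) = 1 + z + 87/125z².

Find x<0 with |R(x)|<1.
x=-1.43: |R|=0.9933
R=1: x+87/125x²=0 ⇒ x=−125/87=-1.4368; min R=1−1/(4·87/125)=0.6408>−1
Confirm numerically:
  x=-1.383: |R|=0.94823 <1
  x=-1.358: |R|=0.92554 <1
  x=-0.954: |R|=0.67944 <1
  x=-0.620: |R|=0.64754 <1
  x=-1.799: |R|=1.45354 >1
  x=-1.756: |R|=1.39014 >1
So |R|<1 on (-1.4368, 0).

z* = -1.4368.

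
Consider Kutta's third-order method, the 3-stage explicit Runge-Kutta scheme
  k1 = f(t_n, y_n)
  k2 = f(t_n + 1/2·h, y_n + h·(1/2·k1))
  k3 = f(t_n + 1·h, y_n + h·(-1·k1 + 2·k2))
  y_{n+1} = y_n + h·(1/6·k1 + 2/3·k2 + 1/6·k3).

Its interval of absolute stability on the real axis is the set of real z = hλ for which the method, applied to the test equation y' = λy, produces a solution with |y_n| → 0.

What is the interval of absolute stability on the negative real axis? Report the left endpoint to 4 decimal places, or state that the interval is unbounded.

Set f=λy, z=hλ:
  order 3, 3-stage ⇒ R(z)=1+z+z^2/2+z^3/6
  (e.g. R(-0.6)=0.54400, |R|=0.54400)

Need |R(x)|<1, x<0.
x=-0.6: |R|=0.5440
|R(-2.5)|=0.9792 |R(-2.13)|=0.4721 |R(-1.67)|=0.0518
Bisect:
  x_lo=-3.0766 |R|=2.1973  x_hi=-0.0770 |R|=0.9259
  mid=-1.57677 |R|=0.01297 →hi
  mid=-2.32666 |R|=0.71916 →hi
  mid=-2.70161 |R|=1.33863 →lo
  mid=-2.51414 |R|=1.00229 →lo
  mid=-2.42040 |R|=0.85448 →hi
  mid=-2.46727 |R|=0.92677 →hi
  mid=-2.49070 |R|=0.96412 →hi
  mid=-2.50242 |R|=0.98310 →hi
  ...
  [-2.51285,-2.51267] ⇒ x*=-2.5127
Stable set (-2.5127, 0).

(-2.5127, 0).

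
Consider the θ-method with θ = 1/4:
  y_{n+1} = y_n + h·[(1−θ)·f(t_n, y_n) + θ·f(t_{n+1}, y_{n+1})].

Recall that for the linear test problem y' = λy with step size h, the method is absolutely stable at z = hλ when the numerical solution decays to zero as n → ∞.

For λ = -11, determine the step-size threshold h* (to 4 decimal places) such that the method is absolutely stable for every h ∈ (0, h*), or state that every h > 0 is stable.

(-4.0000,0); λ=-11 ⇒ h* = (4)/11 = 0.3636.

With y'=λy (z=hλ):
  y_{n+1} = y_n + z·[3/4·y_n + 1/4·y_{n+1}] ⇒ (1 − 1/4z)y_{n+1} = (1 + 3/4z)y_n
  R(z) = (1 + 3/4z)/(1 − 1/4z).

Need |R(x)|<1, x<0.
x=-1.44: |R|=0.0588
R=−1: 1+3/4x = −1+1/4x ⇒ -1/2x=2 ⇒ x=2/(-1/2)=-4.0000
Confirm numerically:
  x=-3.126: |R|=0.75470 <1
  x=-2.387: |R|=0.49491 <1
  x=-2.165: |R|=0.40470 <1
  x=-1.983: |R|=0.32576 <1
  x=-4.417: |R|=1.09909 >1
  x=-4.029: |R|=1.00722 >1
Stable set (-4.0000, 0).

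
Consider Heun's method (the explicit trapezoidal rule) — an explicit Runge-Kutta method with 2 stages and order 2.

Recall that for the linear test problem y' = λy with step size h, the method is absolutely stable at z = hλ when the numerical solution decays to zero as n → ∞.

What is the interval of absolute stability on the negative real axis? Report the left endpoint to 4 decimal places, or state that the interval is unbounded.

(-2.0000, 0).

With y'=λy (z=hλ):
  order 2, 2-stage ⇒ R(z)=1+z+z^2/2
  (e.g. R(-1.54)=0.64580, |R|=0.64580)

Boundary: |R(x)|=1, x<0.
x=-1.54: |R|=0.6458
|R(-1.85)|=0.8613 |R(-1.73)|=0.7664 |R(-0.78)|=0.5242
Bisect:
  x_lo=-2.5425 |R|=1.6896  x_hi=-0.1037 |R|=0.9017
  mid=-1.32308 |R|=0.55219 →hi
  mid=-1.93277 |R|=0.93503 →hi
  mid=-2.23761 |R|=1.26584 →lo
  mid=-2.08519 |R|=1.08882 →lo
  mid=-2.00898 |R|=1.00902 →lo
  mid=-1.97087 |R|=0.97130 →hi
  mid=-1.98992 |R|=0.98998 →hi
  mid=-1.99945 |R|=0.99945 →hi
  mid=-2.00421 |R|=1.00422 →lo
  mid=-2.00183 |R|=1.00183 →lo
  ...
  [-2.00005,-1.99990] ⇒ x*=-2.0000
So |R|<1 on (-2.0000, 0).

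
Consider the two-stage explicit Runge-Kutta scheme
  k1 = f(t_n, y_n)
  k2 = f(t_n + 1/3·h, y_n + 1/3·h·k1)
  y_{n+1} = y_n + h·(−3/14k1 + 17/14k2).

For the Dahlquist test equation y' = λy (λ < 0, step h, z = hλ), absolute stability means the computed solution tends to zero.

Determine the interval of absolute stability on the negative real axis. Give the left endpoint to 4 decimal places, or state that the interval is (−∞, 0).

z∈(-2.4706,0).

On y'=λy, z=hλ:
  k1=λy_n ⇒ h·k1=z·y_n;  k2=λ(1+1/3z)y_n ⇒ h·k2=z(1+1/3z)y_n
  y_{n+1}/y_n = 1 − 3/14z + 17/14z(1+1/3z) = 1 + z + 17/42z²
  R(z) = 1 + z + 17/42z².

Solve |R(x)|<1 on ℝ⁻.
x=-0.32: |R|=0.7214
R=1: x+17/42x²=0 ⇒ x=−42/17=-2.4706; min R=1−1/(4·17/42)=0.3824>−1
Confirm numerically:
  x=-1.767: |R|=0.49678 <1
  x=-1.703: |R|=0.47089 <1
  x=-1.589: |R|=0.43299 <1
  x=-3.010: |R|=1.65718 >1
  x=-2.975: |R|=1.60740 >1
  x=-2.556: |R|=1.08836 >1
Interval (-2.4706, 0).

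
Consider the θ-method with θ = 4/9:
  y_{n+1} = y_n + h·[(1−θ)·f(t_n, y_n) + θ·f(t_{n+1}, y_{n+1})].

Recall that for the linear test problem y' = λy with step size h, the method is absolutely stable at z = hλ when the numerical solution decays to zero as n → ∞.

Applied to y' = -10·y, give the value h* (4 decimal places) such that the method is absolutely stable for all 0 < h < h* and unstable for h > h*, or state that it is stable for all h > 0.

Set f=λy, z=hλ:
  y_{n+1} = y_n + z·[5/9·y_n + 4/9·y_{n+1}] ⇒ (1 − 4/9z)y_{n+1} = (1 + 5/9z)y_n
  so R(z) = (1 + 5/9z)/(1 − 4/9z).

Boundary: |R(x)|=1, x<0.
x=-1.61: |R|=0.0615
R=−1: 1+5/9x = −1+4/9x ⇒ -1/9x=2 ⇒ x=2/(-1/9)=-18.0000
Confirm numerically:
  x=-15.474: |R|=0.96437 <1
  x=-15.001: |R|=0.95654 <1
  x=-12.380: |R|=0.90396 <1
  x=-18.364: |R|=1.00441 >1
  x=-18.291: |R|=1.00354 >1
  x=-18.022: |R|=1.00027 >1
So |R|<1 on (-18.0000, 0).

(-18.0000,0); λ=-10 ⇒ h* = (18)/10 = 1.8000.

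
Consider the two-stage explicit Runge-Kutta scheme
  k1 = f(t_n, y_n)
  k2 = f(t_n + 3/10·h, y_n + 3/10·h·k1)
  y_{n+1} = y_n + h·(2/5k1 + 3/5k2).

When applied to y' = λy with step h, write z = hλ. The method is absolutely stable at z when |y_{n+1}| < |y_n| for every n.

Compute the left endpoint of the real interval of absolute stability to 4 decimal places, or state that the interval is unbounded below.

Set f=λy, z=hλ:
  k1=λy_n ⇒ h·k1=z·y_n;  k2=λ(1+3/10z)y_n ⇒ h·k2=z(1+3/10z)y_n
  y_{n+1}/y_n = 1 + 2/5z + 3/5z(1+3/10z) = 1 + z + 9/50z²
  Hence R(z) = 1 + z + 9/50z².

Find x<0 with |R(x)|<1.
x=-0.84: |R|=0.2870
R=1: x+9/50x²=0 ⇒ x=−50/9=-5.5556; min R=1−1/(4·9/50)=-0.3889>−1
Confirm numerically:
  x=-4.289: |R|=0.02219 <1
  x=-2.800: |R|=0.38880 <1
  x=-2.565: |R|=0.38074 <1
  x=-6.071: |R|=1.56327 >1
  x=-5.916: |R|=1.38383 >1
  x=-5.631: |R|=1.07647 >1
Stable set (-5.5556, 0).

z* = -5.5556.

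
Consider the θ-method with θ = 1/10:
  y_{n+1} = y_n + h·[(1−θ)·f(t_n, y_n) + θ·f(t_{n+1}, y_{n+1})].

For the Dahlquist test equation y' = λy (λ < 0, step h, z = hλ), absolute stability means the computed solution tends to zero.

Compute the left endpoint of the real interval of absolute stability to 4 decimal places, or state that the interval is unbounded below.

left endpoint -2.5000.

Set f=λy, z=hλ:
  y_{n+1} = y_n + z·[9/10·y_n + 1/10·y_{n+1}] ⇒ (1 − 1/10z)y_{n+1} = (1 + 9/10z)y_n
  ⇒ R(z) = (1 + 9/10z)/(1 − 1/10z).

Need |R(x)|<1, x<0.
x=-1.21: |R|=0.0794
R=−1: 1+9/10x = −1+1/10x ⇒ -4/5x=2 ⇒ x=2/(-4/5)=-2.5000
Confirm numerically:
  x=-2.405: |R|=0.93873 <1
  x=-1.376: |R|=0.20956 <1
  x=-1.087: |R|=0.01957 <1
  x=-2.888: |R|=1.24084 >1
  x=-2.748: |R|=1.15563 >1
  x=-2.699: |R|=1.12536 >1
Stable set (-2.5000, 0).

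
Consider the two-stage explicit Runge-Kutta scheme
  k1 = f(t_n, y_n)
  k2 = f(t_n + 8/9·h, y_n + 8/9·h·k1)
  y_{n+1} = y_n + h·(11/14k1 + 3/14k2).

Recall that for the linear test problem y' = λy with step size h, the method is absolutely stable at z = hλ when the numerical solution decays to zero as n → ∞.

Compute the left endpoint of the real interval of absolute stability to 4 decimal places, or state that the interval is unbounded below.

On y'=λy, z=hλ:
  k1=λy_n ⇒ h·k1=z·y_n;  k2=λ(1+8/9z)y_n ⇒ h·k2=z(1+8/9z)y_n
  y_{n+1}/y_n = 1 + 11/14z + 3/14z(1+8/9z) = 1 + z + 4/21z²
  Hence R(z) = 1 + z + 4/21z².

Find x<0 with |R(x)|<1.
x=-0.57: |R|=0.4919
R=1: x+4/21x²=0 ⇒ x=−21/4=-5.2500; min R=1−1/(4·4/21)=-0.3125>−1
Confirm numerically:
  x=-4.804: |R|=0.59189 <1
  x=-3.647: |R|=0.11355 <1
  x=-2.136: |R|=0.26695 <1
  x=-5.818: |R|=1.62945 >1
  x=-5.323: |R|=1.07402 >1
  x=-5.280: |R|=1.03017 >1
So |R|<1 on (-5.2500, 0).

z* = -5.2500.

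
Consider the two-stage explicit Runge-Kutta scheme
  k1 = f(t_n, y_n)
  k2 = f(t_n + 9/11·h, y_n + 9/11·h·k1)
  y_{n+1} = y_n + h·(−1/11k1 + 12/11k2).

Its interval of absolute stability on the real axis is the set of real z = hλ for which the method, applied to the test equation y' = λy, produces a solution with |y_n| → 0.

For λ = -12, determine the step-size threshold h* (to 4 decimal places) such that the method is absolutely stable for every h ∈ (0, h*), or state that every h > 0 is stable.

(-1.1204,0); λ=-12 ⇒ h* = (121/108)/12 = 0.0934.

Set f=λy, z=hλ:
  k1=λy_n ⇒ h·k1=z·y_n;  k2=λ(1+9/11z)y_n ⇒ h·k2=z(1+9/11z)y_n
  y_{n+1}/y_n = 1 − 1/11z + 12/11z(1+9/11z) = 1 + z + 108/121z²
  so R(z) = 1 + z + 108/121z².

Boundary: |R(x)|=1, x<0.
x=-1.16: |R|=1.0410
R=1: x+108/121x²=0 ⇒ x=−121/108=-1.1204; min R=1−1/(4·108/121)=0.7199>−1
Confirm numerically:
  x=-1.031: |R|=0.91776 <1
  x=-1.013: |R|=0.90292 <1
  x=-0.766: |R|=0.75772 <1
  x=-0.672: |R|=0.73107 <1
  x=-1.577: |R|=1.64274 >1
  x=-1.375: |R|=1.31250 >1
Interval (-1.1204, 0).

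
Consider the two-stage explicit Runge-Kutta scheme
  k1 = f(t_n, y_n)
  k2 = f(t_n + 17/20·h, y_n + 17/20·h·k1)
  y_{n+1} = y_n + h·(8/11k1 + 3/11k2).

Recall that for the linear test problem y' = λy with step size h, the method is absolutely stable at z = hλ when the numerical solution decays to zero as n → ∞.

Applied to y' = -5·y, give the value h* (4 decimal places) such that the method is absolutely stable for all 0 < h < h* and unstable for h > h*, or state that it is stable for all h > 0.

(-4.3137,0); λ=-5 ⇒ h* = (220/51)/5 = 0.8627.

On y'=λy, z=hλ:
  k1=λy_n ⇒ h·k1=z·y_n;  k2=λ(1+17/20z)y_n ⇒ h·k2=z(1+17/20z)y_n
  y_{n+1}/y_n = 1 + 8/11z + 3/11z(1+17/20z) = 1 + z + 51/220z²
  ⇒ R(z) = 1 + z + 51/220z².

Boundary: |R(x)|=1, x<0.
x=-0.4: |R|=0.6371
R=1: x+51/220x²=0 ⇒ x=−220/51=-4.3137; min R=1−1/(4·51/220)=-0.0784>−1
Confirm numerically:
  x=-3.818: |R|=0.56124 <1
  x=-3.444: |R|=0.30563 <1
  x=-1.942: |R|=0.06773 <1
  x=-4.556: |R|=1.25588 >1
  x=-4.453: |R|=1.14377 >1
  x=-4.336: |R|=1.02239 >1
Stable set (-4.3137, 0).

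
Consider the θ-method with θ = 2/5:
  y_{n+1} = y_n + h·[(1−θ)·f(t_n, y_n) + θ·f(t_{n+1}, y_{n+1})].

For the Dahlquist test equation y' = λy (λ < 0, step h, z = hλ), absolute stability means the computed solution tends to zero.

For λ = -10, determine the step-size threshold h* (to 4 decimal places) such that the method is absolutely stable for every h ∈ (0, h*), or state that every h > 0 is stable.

(-10.0000,0); λ=-10 ⇒ h* = (10)/10 = 1.0000.

Test eqn y'=λy, z=hλ:
  y_{n+1} = y_n + z·[3/5·y_n + 2/5·y_{n+1}] ⇒ (1 − 2/5z)y_{n+1} = (1 + 3/5z)y_n
  Hence R(z) = (1 + 3/5z)/(1 − 2/5z).

Solve |R(x)|<1 on ℝ⁻.
x=-1.66: |R|=0.0024
R=−1: 1+3/5x = −1+2/5x ⇒ -1/5x=2 ⇒ x=2/(-1/5)=-10.0000
Confirm numerically:
  x=-9.328: |R|=0.97159 <1
  x=-8.923: |R|=0.95286 <1
  x=-6.786: |R|=0.82694 <1
  x=-10.305: |R|=1.01191 >1
  x=-10.155: |R|=1.00612 >1
So |R|<1 on (-10.0000, 0).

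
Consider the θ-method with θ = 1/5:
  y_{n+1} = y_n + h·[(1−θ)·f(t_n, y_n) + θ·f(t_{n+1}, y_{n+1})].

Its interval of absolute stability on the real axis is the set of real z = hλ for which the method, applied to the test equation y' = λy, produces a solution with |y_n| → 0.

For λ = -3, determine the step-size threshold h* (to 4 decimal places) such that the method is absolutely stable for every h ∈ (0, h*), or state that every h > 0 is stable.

(-3.3333,0); λ=-3 ⇒ h* = (10/3)/3 = 1.1111.

Test eqn y'=λy, z=hλ:
  y_{n+1} = y_n + z·[4/5·y_n + 1/5·y_{n+1}] ⇒ (1 − 1/5z)y_{n+1} = (1 + 4/5z)y_n
  R(z) = (1 + 4/5z)/(1 − 1/5z).

Need |R(x)|<1, x<0.
x=-1.3: |R|=0.0317
R=−1: 1+4/5x = −1+1/5x ⇒ -3/5x=2 ⇒ x=2/(-3/5)=-3.3333
Confirm numerically:
  x=-3.002: |R|=0.87578 <1
  x=-2.961: |R|=0.85969 <1
  x=-2.331: |R|=0.58982 <1
  x=-1.523: |R|=0.16741 <1
  x=-3.832: |R|=1.16938 >1
  x=-3.600: |R|=1.09302 >1
  x=-3.476: |R|=1.05050 >1
Stable set (-3.3333, 0).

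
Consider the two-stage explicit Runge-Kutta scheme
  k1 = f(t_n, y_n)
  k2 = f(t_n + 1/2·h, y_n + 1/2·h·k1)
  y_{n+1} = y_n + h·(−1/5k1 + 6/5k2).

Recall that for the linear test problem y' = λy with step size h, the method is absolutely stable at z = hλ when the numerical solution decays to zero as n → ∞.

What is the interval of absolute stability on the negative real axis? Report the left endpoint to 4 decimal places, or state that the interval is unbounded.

(-1.6667, 0).

Set f=λy, z=hλ:
  k1=λy_n ⇒ h·k1=z·y_n;  k2=λ(1+1/2z)y_n ⇒ h·k2=z(1+1/2z)y_n
  y_{n+1}/y_n = 1 − 1/5z + 6/5z(1+1/2z) = 1 + z + 3/5z²
  ⇒ R(z) = 1 + z + 3/5z².

Solve |R(x)|<1 on ℝ⁻.
x=-1.74: |R|=1.0766
R=1: x+3/5x²=0 ⇒ x=−5/3=-1.6667; min R=1−1/(4·3/5)=0.5833>−1
Confirm numerically:
  x=-1.419: |R|=0.78914 <1
  x=-1.405: |R|=0.77941 <1
  x=-1.362: |R|=0.75103 <1
  x=-2.116: |R|=1.57047 >1
  x=-2.110: |R|=1.56126 >1
  x=-1.865: |R|=1.22193 >1
So |R|<1 on (-1.6667, 0).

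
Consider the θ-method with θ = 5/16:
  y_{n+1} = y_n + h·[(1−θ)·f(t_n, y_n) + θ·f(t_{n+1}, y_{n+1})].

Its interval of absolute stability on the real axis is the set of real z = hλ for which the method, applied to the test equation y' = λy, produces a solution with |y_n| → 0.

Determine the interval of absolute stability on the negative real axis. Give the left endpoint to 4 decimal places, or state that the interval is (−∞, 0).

(-5.3333, 0).

On y'=λy, z=hλ:
  y_{n+1} = y_n + z·[11/16·y_n + 5/16·y_{n+1}] ⇒ (1 − 5/16z)y_{n+1} = (1 + 11/16z)y_n
  R(z) = (1 + 11/16z)/(1 − 5/16z).

Boundary: |R(x)|=1, x<0.
x=-1.32: |R|=0.0655
R=−1: 1+11/16x = −1+5/16x ⇒ -3/8x=2 ⇒ x=2/(-3/8)=-5.3333
Confirm numerically:
  x=-4.924: |R|=0.93954 <1
  x=-2.944: |R|=0.53333 <1
  x=-2.551: |R|=0.41944 <1
  x=-5.745: |R|=1.05523 >1
  x=-5.456: |R|=1.01701 >1
So |R|<1 on (-5.3333, 0).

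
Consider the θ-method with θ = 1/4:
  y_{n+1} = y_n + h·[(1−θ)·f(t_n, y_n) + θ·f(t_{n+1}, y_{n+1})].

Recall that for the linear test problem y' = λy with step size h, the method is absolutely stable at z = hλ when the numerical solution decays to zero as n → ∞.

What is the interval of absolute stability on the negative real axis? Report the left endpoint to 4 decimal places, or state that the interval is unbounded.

(-4.0000, 0).

On y'=λy, z=hλ:
  y_{n+1} = y_n + z·[3/4·y_n + 1/4·y_{n+1}] ⇒ (1 − 1/4z)y_{n+1} = (1 + 3/4z)y_n
  so R(z) = (1 + 3/4z)/(1 − 1/4z).

Boundary: |R(x)|=1, x<0.
x=-1.16: |R|=0.1008
R=−1: 1+3/4x = −1+1/4x ⇒ -1/2x=2 ⇒ x=2/(-1/2)=-4.0000
Confirm numerically:
  x=-3.078: |R|=0.73947 <1
  x=-2.652: |R|=0.59471 <1
  x=-1.679: |R|=0.18260 <1
  x=-4.300: |R|=1.07229 >1
  x=-4.204: |R|=1.04973 >1
  x=-4.178: |R|=1.04353 >1
So |R|<1 on (-4.0000, 0).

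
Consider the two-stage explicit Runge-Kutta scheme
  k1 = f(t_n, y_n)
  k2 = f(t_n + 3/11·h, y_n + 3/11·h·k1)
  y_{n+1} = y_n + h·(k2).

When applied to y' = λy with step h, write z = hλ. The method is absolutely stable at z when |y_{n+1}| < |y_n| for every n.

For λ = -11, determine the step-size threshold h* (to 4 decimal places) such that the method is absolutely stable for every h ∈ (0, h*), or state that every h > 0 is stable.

With y'=λy (z=hλ):
  k1=λy_n ⇒ h·k1=z·y_n;  k2=λ(1+3/11z)y_n ⇒ h·k2=z(1+3/11z)y_n
  y_{n+1}/y_n = 1 + z(1+3/11z) = 1 + z + 3/11z²
  Hence R(z) = 1 + z + 3/11z².

Find x<0 with |R(x)|<1.
x=-1.59: |R|=0.0995
R=1: x+3/11x²=0 ⇒ x=−11/3=-3.6667; min R=1−1/(4·3/11)=0.0833>−1
Confirm numerically:
  x=-2.470: |R|=0.19388 <1
  x=-2.363: |R|=0.15985 <1
  x=-2.125: |R|=0.10653 <1
  x=-1.902: |R|=0.08462 <1
  x=-4.201: |R|=1.61220 >1
  x=-4.141: |R|=1.53569 >1
  x=-4.019: |R|=1.38619 >1
Interval (-3.6667, 0).

(-3.6667,0); λ=-11 ⇒ h* = (11/3)/11 = 0.3333.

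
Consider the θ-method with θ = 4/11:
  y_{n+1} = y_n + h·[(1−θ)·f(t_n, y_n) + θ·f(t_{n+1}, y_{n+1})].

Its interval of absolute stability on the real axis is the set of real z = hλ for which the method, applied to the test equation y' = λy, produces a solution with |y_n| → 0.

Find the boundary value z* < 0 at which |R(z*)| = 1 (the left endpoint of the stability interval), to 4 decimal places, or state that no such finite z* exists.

left endpoint -7.3333.

Set f=λy, z=hλ:
  y_{n+1} = y_n + z·[7/11·y_n + 4/11·y_{n+1}] ⇒ (1 − 4/11z)y_{n+1} = (1 + 7/11z)y_n
  so R(z) = (1 + 7/11z)/(1 − 4/11z).

Solve |R(x)|<1 on ℝ⁻.
x=-0.65: |R|=0.4743
R=−1: 1+7/11x = −1+4/11x ⇒ -3/11x=2 ⇒ x=2/(-3/11)=-7.3333
Confirm numerically:
  x=-7.164: |R|=0.98719 <1
  x=-6.474: |R|=0.93013 <1
  x=-4.362: |R|=0.68666 <1
  x=-4.327: |R|=0.68140 <1
  x=-7.900: |R|=1.03991 >1
  x=-7.732: |R|=1.02853 >1
So |R|<1 on (-7.3333, 0).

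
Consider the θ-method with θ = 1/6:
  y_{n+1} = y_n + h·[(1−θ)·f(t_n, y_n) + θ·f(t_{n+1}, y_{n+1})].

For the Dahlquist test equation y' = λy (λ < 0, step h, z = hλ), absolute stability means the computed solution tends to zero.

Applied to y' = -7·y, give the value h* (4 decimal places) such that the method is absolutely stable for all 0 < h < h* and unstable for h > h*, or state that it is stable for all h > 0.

With y'=λy (z=hλ):
  y_{n+1} = y_n + z·[5/6·y_n + 1/6·y_{n+1}] ⇒ (1 − 1/6z)y_{n+1} = (1 + 5/6z)y_n
  ⇒ R(z) = (1 + 5/6z)/(1 − 1/6z).

Find x<0 with |R(x)|<1.
x=-1.66: |R|=0.3003
R=−1: 1+5/6x = −1+1/6x ⇒ -2/3x=2 ⇒ x=2/(-2/3)=-3.0000
Confirm numerically:
  x=-2.965: |R|=0.98438 <1
  x=-2.271: |R|=0.64744 <1
  x=-1.859: |R|=0.41926 <1
  x=-1.358: |R|=0.10737 <1
  x=-3.369: |R|=1.15754 >1
  x=-3.278: |R|=1.11985 >1
  x=-3.039: |R|=1.01726 >1
So |R|<1 on (-3.0000, 0).

(-3.0000,0); λ=-7 ⇒ h* = (3)/7 = 0.4286.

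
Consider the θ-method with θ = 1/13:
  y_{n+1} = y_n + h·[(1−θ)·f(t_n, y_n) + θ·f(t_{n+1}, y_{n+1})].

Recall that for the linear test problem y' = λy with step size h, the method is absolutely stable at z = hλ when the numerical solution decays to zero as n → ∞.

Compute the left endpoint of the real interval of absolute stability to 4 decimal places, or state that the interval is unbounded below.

With y'=λy (z=hλ):
  y_{n+1} = y_n + z·[12/13·y_n + 1/13·y_{n+1}] ⇒ (1 − 1/13z)y_{n+1} = (1 + 12/13z)y_n
  ⇒ R(z) = (1 + 12/13z)/(1 − 1/13z).

Need |R(x)|<1, x<0.
x=-0.51: |R|=0.5093
R=−1: 1+12/13x = −1+1/13x ⇒ -11/13x=2 ⇒ x=2/(-11/13)=-2.3636
Confirm numerically:
  x=-2.091: |R|=0.80127 <1
  x=-1.998: |R|=0.73183 <1
  x=-1.186: |R|=0.08685 <1
  x=-2.833: |R|=1.32609 >1
  x=-2.503: |R|=1.09888 >1
Interval (-2.3636, 0).

z* = -2.3636.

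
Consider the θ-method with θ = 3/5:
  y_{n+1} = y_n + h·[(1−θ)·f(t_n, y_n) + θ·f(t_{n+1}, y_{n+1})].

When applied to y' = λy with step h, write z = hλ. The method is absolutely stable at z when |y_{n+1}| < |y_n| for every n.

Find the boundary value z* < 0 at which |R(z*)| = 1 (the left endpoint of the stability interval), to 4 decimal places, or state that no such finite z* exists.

Set f=λy, z=hλ:
  y_{n+1} = y_n + z·[2/5·y_n + 3/5·y_{n+1}] ⇒ (1 − 3/5z)y_{n+1} = (1 + 2/5z)y_n
  R(z) = (1 + 2/5z)/(1 − 3/5z).

Solve |R(x)|<1 on ℝ⁻.
x=-1.43: |R|=0.2304
x=-2: |R|=0.0909
x=-10: |R|=0.4286
x=-100: |R|=0.6393
θ=3/5≥1/2 ⇒ |1+2/5x|<|1−3/5x| ∀x<0 ⇒ interval (−∞,0).

interval (−∞, 0).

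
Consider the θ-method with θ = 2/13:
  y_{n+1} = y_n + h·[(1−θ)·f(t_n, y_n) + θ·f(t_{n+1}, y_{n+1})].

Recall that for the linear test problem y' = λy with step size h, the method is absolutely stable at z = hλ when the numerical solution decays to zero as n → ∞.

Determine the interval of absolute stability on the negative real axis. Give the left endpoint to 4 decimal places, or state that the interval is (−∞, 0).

(-2.8889, 0).

On y'=λy, z=hλ:
  y_{n+1} = y_n + z·[11/13·y_n + 2/13·y_{n+1}] ⇒ (1 − 2/13z)y_{n+1} = (1 + 11/13z)y_n
  Hence R(z) = (1 + 11/13z)/(1 − 2/13z).

Find x<0 with |R(x)|<1.
x=-0.75: |R|=0.3276
R=−1: 1+11/13x = −1+2/13x ⇒ -9/13x=2 ⇒ x=2/(-9/13)=-2.8889
Confirm numerically:
  x=-2.095: |R|=0.58435 <1
  x=-1.970: |R|=0.51181 <1
  x=-1.733: |R|=0.36821 <1
  x=-1.386: |R|=0.14240 <1
  x=-3.468: |R|=1.26144 >1
  x=-3.412: |R|=1.23749 >1
So |R|<1 on (-2.8889, 0).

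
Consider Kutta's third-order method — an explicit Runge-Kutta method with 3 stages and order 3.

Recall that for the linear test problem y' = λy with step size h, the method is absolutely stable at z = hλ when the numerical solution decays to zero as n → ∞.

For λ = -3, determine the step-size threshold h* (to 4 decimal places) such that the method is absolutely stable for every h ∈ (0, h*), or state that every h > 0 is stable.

On y'=λy, z=hλ:
  order 3, 3-stage ⇒ R(z)=1+z+z^2/2+z^3/6
  (e.g. R(-1.46)=0.08711, |R|=0.08711)

Find x<0 with |R(x)|<1.
x=-1.46: |R|=0.0871
|R(-2.85)|=1.6469 |R(-1.35)|=0.1512 |R(-0.64)|=0.5211
Bisect:
  x_lo=-3.1847 |R|=2.4969  x_hi=-0.0779 |R|=0.9251
  mid=-1.63129 |R|=0.02424 →hi
  mid=-2.40800 |R|=0.83589 →hi
  mid=-2.79635 |R|=1.53095 →lo
  mid=-2.60218 |R|=1.15321 →lo
  mid=-2.50509 |R|=0.98746 →hi
  mid=-2.55363 |R|=1.06850 →lo
  mid=-2.52936 |R|=1.02753 →lo
  ...
  [-2.51286,-2.51267] ⇒ x*=-2.5127
Interval (-2.5127, 0).

(-2.5127,0); λ=-3 ⇒ h* = 0.8376.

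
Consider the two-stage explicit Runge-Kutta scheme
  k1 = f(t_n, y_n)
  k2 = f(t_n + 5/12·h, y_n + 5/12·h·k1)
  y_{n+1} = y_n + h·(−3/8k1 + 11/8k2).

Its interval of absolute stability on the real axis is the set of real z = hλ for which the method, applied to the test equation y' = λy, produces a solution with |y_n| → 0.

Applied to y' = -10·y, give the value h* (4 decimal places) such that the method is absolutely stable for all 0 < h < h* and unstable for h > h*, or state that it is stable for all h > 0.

With y'=λy (z=hλ):
  k1=λy_n ⇒ h·k1=z·y_n;  k2=λ(1+5/12z)y_n ⇒ h·k2=z(1+5/12z)y_n
  y_{n+1}/y_n = 1 − 3/8z + 11/8z(1+5/12z) = 1 + z + 55/96z²
  R(z) = 1 + z + 55/96z².

Need |R(x)|<1, x<0.
x=-1.23: |R|=0.6368
R=1: x+55/96x²=0 ⇒ x=−96/55=-1.7455; min R=1−1/(4·55/96)=0.5636>−1
Confirm numerically:
  x=-1.453: |R|=0.75655 <1
  x=-1.243: |R|=0.64218 <1
  x=-0.754: |R|=0.57171 <1
  x=-2.079: |R|=1.39728 >1
  x=-1.845: |R|=1.10522 >1
So |R|<1 on (-1.7455, 0).

(-1.7455,0); λ=-10 ⇒ h* = (96/55)/10 = 0.1745.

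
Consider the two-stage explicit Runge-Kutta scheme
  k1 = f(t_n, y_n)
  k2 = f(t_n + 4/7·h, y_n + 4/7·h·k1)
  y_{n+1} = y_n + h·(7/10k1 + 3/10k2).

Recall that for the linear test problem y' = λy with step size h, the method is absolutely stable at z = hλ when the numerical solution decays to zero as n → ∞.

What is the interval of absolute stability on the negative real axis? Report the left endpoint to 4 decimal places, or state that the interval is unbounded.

(-5.8333, 0).

Test eqn y'=λy, z=hλ:
  k1=λy_n ⇒ h·k1=z·y_n;  k2=λ(1+4/7z)y_n ⇒ h·k2=z(1+4/7z)y_n
  y_{n+1}/y_n = 1 + 7/10z + 3/10z(1+4/7z) = 1 + z + 6/35z²
  Hence R(z) = 1 + z + 6/35z².

Need |R(x)|<1, x<0.
x=-1.54: |R|=0.1334
R=1: x+6/35x²=0 ⇒ x=−35/6=-5.8333; min R=1−1/(4·6/35)=-0.4583>−1
Confirm numerically:
  x=-4.546: |R|=0.00324 <1
  x=-3.250: |R|=0.43929 <1
  x=-2.588: |R|=0.43982 <1
  x=-6.427: |R|=1.65408 >1
  x=-6.241: |R|=1.43616 >1
So |R|<1 on (-5.8333, 0).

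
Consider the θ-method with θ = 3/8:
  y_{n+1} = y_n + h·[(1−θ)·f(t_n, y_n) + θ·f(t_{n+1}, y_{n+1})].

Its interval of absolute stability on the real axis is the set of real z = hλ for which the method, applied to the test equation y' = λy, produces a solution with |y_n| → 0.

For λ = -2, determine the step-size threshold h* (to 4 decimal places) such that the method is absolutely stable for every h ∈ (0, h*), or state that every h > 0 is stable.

(-8.0000,0); λ=-2 ⇒ h* = (8)/2 = 4.0000.

Set f=λy, z=hλ:
  y_{n+1} = y_n + z·[5/8·y_n + 3/8·y_{n+1}] ⇒ (1 − 3/8z)y_{n+1} = (1 + 5/8z)y_n
  so R(z) = (1 + 5/8z)/(1 − 3/8z).

Find x<0 with |R(x)|<1.
x=-0.31: |R|=0.7223
R=−1: 1+5/8x = −1+3/8x ⇒ -1/4x=2 ⇒ x=2/(-1/4)=-8.0000
Confirm numerically:
  x=-6.865: |R|=0.92062 <1
  x=-6.568: |R|=0.89662 <1
  x=-6.041: |R|=0.85002 <1
  x=-5.382: |R|=0.78315 <1
  x=-8.477: |R|=1.02854 >1
  x=-8.254: |R|=1.01551 >1
So |R|<1 on (-8.0000, 0).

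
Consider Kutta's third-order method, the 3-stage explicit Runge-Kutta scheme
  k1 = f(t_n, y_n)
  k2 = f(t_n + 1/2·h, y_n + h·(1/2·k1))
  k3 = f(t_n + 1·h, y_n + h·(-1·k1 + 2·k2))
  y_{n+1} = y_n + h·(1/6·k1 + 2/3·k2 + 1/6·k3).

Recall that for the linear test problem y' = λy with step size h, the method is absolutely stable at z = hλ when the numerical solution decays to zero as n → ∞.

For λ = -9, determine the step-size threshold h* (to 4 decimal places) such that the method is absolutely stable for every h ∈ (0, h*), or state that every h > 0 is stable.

Test eqn y'=λy, z=hλ:
  order 3, 3-stage ⇒ R(z)=1+z+z^2/2+z^3/6
  (e.g. R(-1.79)=-0.14384, |R|=0.14384)

Find x<0 with |R(x)|<1.
x=-1.79: |R|=0.1438
|R(-1.98)|=0.3135 |R(-0.75)|=0.4609
Bisect:
  x_lo=-3.1346 |R|=2.3551  x_hi=-0.0832 |R|=0.9202
  mid=-1.60891 |R|=0.00875 →hi
  mid=-2.37176 |R|=0.78276 →hi
  mid=-2.75319 |R|=1.44138 →lo
  mid=-2.56248 |R|=1.08366 →lo
  mid=-2.46712 |R|=0.92654 →hi
  mid=-2.51480 |R|=1.00338 →lo
  mid=-2.49096 |R|=0.96454 →hi
  mid=-2.50288 |R|=0.98385 →hi
  ...
  [-2.51275,-2.51256] ⇒ x*=-2.5127
Interval (-2.5127, 0).

(-2.5127,0); λ=-9 ⇒ h* = 0.2792.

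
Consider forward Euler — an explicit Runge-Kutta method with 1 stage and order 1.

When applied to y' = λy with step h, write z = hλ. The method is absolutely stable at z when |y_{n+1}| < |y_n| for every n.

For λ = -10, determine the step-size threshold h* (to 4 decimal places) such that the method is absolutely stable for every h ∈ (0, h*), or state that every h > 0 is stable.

(-2.0000,0); λ=-10 ⇒ h* = 0.2000.

With y'=λy (z=hλ):
  order 1, 1-stage ⇒ R(z)=1+z
  (e.g. R(-1.76)=-0.76000, |R|=0.76000)

Find x<0 with |R(x)|<1.
x=-1.76: |R|=0.7600
|R(-2.29)|=1.2900 |R(-1.51)|=0.5100 |R(-1.05)|=0.0500
Bisect:
  x_lo=-2.8747 |R|=1.8747  x_hi=-0.3821 |R|=0.6179
  mid=-1.62841 |R|=0.62841 →hi
  mid=-2.25154 |R|=1.25154 →lo
  mid=-1.93997 |R|=0.93997 →hi
  mid=-2.09576 |R|=1.09576 →lo
  mid=-2.01787 |R|=1.01787 →lo
  mid=-1.97892 |R|=0.97892 →hi
  mid=-1.99839 |R|=0.99839 →hi
  mid=-2.00813 |R|=1.00813 →lo
  mid=-2.00326 |R|=1.00326 →lo
  ...
  [-2.00007,-1.99991] ⇒ x*=-2.0000
Interval (-2.0000, 0).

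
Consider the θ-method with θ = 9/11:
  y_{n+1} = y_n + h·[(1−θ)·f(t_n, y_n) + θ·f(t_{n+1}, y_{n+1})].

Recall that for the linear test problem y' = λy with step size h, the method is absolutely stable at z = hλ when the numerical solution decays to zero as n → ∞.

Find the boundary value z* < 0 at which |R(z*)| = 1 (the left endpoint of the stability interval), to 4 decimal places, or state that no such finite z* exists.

Test eqn y'=λy, z=hλ:
  y_{n+1} = y_n + z·[2/11·y_n + 9/11·y_{n+1}] ⇒ (1 − 9/11z)y_{n+1} = (1 + 2/11z)y_n
  ⇒ R(z) = (1 + 2/11z)/(1 − 9/11z).

Solve |R(x)|<1 on ℝ⁻.
x=-1.47: |R|=0.3326
x=-2: |R|=0.2414
x=-10: |R|=0.0891
x=-100: |R|=0.2075
θ=9/11≥1/2 ⇒ |1+2/11x|<|1−9/11x| ∀x<0 ⇒ unbounded interval.

interval (−∞, 0).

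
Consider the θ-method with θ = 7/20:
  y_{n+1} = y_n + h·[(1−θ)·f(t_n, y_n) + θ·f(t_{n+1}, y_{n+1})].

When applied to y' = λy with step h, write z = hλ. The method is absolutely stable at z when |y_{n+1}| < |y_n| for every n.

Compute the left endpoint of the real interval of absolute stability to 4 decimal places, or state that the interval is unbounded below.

Test eqn y'=λy, z=hλ:
  y_{n+1} = y_n + z·[13/20·y_n + 7/20·y_{n+1}] ⇒ (1 − 7/20z)y_{n+1} = (1 + 13/20z)y_n
  so R(z) = (1 + 13/20z)/(1 − 7/20z).

Solve |R(x)|<1 on ℝ⁻.
x=-0.77: |R|=0.3935
R=−1: 1+13/20x = −1+7/20x ⇒ -3/10x=2 ⇒ x=2/(-3/10)=-6.6667
Confirm numerically:
  x=-6.410: |R|=0.97626 <1
  x=-4.866: |R|=0.80016 <1
  x=-2.899: |R|=0.43896 <1
  x=-7.168: |R|=1.04286 >1
  x=-6.816: |R|=1.01323 >1
So |R|<1 on (-6.6667, 0).

left endpoint -6.6667.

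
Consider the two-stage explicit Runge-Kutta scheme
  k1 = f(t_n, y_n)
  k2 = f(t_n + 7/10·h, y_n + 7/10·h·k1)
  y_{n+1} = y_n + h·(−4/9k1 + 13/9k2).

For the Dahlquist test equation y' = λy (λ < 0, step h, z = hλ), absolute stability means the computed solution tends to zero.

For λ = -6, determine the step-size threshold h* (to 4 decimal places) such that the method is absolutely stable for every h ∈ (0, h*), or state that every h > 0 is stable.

On y'=λy, z=hλ:
  k1=λy_n ⇒ h·k1=z·y_n;  k2=λ(1+7/10z)y_n ⇒ h·k2=z(1+7/10z)y_n
  y_{n+1}/y_n = 1 − 4/9z + 13/9z(1+7/10z) = 1 + z + 91/90z²
  so R(z) = 1 + z + 91/90z².

Boundary: |R(x)|=1, x<0.
x=-0.66: |R|=0.7804
R=1: x+91/90x²=0 ⇒ x=−90/91=-0.9890; min R=1−1/(4·91/90)=0.7527>−1
Confirm numerically:
  x=-0.885: |R|=0.90693 <1
  x=-0.811: |R|=0.85403 <1
  x=-0.744: |R|=0.81569 <1
  x=-0.608: |R|=0.76577 <1
  x=-1.567: |R|=1.91577 >1
  x=-1.232: |R|=1.30269 >1
  x=-1.160: |R|=1.20055 >1
Stable set (-0.9890, 0).

(-0.9890,0); λ=-6 ⇒ h* = (90/91)/6 = 0.1648.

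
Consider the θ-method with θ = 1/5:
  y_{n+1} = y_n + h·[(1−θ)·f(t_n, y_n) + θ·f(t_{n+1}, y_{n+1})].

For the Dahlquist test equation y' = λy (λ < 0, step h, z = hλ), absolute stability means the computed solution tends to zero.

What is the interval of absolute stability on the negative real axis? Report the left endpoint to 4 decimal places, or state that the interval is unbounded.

(-3.3333, 0).

Set f=λy, z=hλ:
  y_{n+1} = y_n + z·[4/5·y_n + 1/5·y_{n+1}] ⇒ (1 − 1/5z)y_{n+1} = (1 + 4/5z)y_n
  R(z) = (1 + 4/5z)/(1 − 1/5z).

Need |R(x)|<1, x<0.
x=-0.83: |R|=0.2882
R=−1: 1+4/5x = −1+1/5x ⇒ -3/5x=2 ⇒ x=2/(-3/5)=-3.3333
Confirm numerically:
  x=-3.106: |R|=0.91586 <1
  x=-2.651: |R|=0.73245 <1
  x=-1.802: |R|=0.32461 <1
  x=-1.509: |R|=0.15916 <1
  x=-3.818: |R|=1.16489 >1
  x=-3.771: |R|=1.14970 >1
  x=-3.579: |R|=1.08591 >1
Stable set (-3.3333, 0).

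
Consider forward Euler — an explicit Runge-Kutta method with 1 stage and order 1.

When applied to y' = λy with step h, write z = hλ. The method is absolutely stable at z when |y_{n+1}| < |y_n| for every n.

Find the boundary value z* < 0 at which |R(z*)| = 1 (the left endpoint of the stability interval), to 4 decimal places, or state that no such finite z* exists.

Test eqn y'=λy, z=hλ:
  order 1, 1-stage ⇒ R(z)=1+z
  (e.g. R(-1.43)=-0.43000, |R|=0.43000)

Solve |R(x)|<1 on ℝ⁻.
x=-1.43: |R|=0.4300
|R(-2.28)|=1.2800 |R(-1.5)|=0.5000 |R(-0.93)|=0.0700
Bisect:
  x_lo=-2.6626 |R|=1.6626  x_hi=-0.1452 |R|=0.8548
  mid=-1.40390 |R|=0.40390 →hi
  mid=-2.03326 |R|=1.03326 →lo
  mid=-1.71858 |R|=0.71858 →hi
  mid=-1.87592 |R|=0.87592 →hi
  mid=-1.95459 |R|=0.95459 →hi
  mid=-1.99393 |R|=0.99393 →hi
  mid=-2.01360 |R|=1.01360 →lo
  ...
  [-2.00007,-1.99992] ⇒ x*=-2.0000
Interval (-2.0000, 0).

z* = -2.0000.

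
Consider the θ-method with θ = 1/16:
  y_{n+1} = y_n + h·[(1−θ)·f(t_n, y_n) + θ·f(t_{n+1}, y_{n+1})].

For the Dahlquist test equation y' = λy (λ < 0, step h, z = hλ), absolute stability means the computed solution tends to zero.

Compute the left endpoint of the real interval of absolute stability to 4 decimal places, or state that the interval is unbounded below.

With y'=λy (z=hλ):
  y_{n+1} = y_n + z·[15/16·y_n + 1/16·y_{n+1}] ⇒ (1 − 1/16z)y_{n+1} = (1 + 15/16z)y_n
  R(z) = (1 + 15/16z)/(1 − 1/16z).

Boundary: |R(x)|=1, x<0.
x=-0.4: |R|=0.6098
R=−1: 1+15/16x = −1+1/16x ⇒ -7/8x=2 ⇒ x=2/(-7/8)=-2.2857
Confirm numerically:
  x=-2.150: |R|=0.89532 <1
  x=-2.095: |R|=0.85245 <1
  x=-1.855: |R|=0.66228 <1
  x=-1.849: |R|=0.65746 <1
  x=-2.467: |R|=1.13743 >1
  x=-2.383: |R|=1.07409 >1
Interval (-2.2857, 0).

left endpoint -2.2857.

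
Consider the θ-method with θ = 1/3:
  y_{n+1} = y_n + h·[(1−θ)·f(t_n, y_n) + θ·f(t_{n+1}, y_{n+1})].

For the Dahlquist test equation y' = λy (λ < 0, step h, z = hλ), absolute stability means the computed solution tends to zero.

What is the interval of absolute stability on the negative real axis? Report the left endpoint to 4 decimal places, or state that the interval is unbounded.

(-6.0000, 0).

On y'=λy, z=hλ:
  y_{n+1} = y_n + z·[2/3·y_n + 1/3·y_{n+1}] ⇒ (1 − 1/3z)y_{n+1} = (1 + 2/3z)y_n
  R(z) = (1 + 2/3z)/(1 − 1/3z).

Boundary: |R(x)|=1, x<0.
x=-0.88: |R|=0.3196
R=−1: 1+2/3x = −1+1/3x ⇒ -1/3x=2 ⇒ x=2/(-1/3)=-6.0000
Confirm numerically:
  x=-5.649: |R|=0.95942 <1
  x=-4.052: |R|=0.72377 <1
  x=-3.392: |R|=0.59199 <1
  x=-6.293: |R|=1.03153 >1
  x=-6.190: |R|=1.02067 >1
  x=-6.180: |R|=1.01961 >1
Interval (-6.0000, 0).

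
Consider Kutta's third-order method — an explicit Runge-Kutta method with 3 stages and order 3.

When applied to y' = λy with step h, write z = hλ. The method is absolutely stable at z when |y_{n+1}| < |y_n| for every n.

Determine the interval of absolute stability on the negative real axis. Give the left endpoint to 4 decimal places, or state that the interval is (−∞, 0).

With y'=λy (z=hλ):
  order 3, 3-stage ⇒ R(z)=1+z+z^2/2+z^3/6
  (e.g. R(-1.39)=0.12845, |R|=0.12845)

Solve |R(x)|<1 on ℝ⁻.
x=-1.39: |R|=0.1284
|R(-2.9)|=1.7598 |R(-2.13)|=0.4721 |R(-1.17)|=0.2475
Bisect:
  x_lo=-2.9437 |R|=1.8624  x_hi=-0.2848 |R|=0.7519
  mid=-1.61427 |R|=0.01244 →hi
  mid=-2.27900 |R|=0.65487 →hi
  mid=-2.61136 |R|=1.16966 →lo
  mid=-2.44518 |R|=0.89231 →hi
  mid=-2.52827 |R|=1.02571 →lo
  mid=-2.48673 |R|=0.95773 →hi
  mid=-2.50750 |R|=0.99139 →hi
  mid=-2.51788 |R|=1.00847 →lo
  mid=-2.51269 |R|=0.99991 →hi
  ...
  [-2.51285,-2.51269] ⇒ x*=-2.5127
Interval (-2.5127, 0).

(-2.5127, 0).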